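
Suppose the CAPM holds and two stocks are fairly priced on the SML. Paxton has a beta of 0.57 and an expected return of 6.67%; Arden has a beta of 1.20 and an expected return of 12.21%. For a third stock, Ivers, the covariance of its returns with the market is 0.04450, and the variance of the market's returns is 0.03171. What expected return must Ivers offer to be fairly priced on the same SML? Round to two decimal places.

14.00%

MRP = (12.21% − 6.67%) / (1.20 − 0.57) = 8.7937%
R_f = 6.67% − 0.57 × 8.7937% = 1.6576%
β_Ivers = Cov / Var(R_m) = 0.04450 / 0.03171 = 1.4033
E(R_Ivers) = R_f + β × MRP = 1.6576% + 1.4033 × 8.7937% = 14.00%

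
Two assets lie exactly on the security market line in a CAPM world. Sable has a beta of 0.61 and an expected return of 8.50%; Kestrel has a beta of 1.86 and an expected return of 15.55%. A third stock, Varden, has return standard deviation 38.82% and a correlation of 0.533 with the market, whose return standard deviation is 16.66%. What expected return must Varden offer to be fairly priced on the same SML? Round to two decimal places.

12.06%

MRP = (15.55% − 8.50%) / (1.86 − 0.61) = 5.6400%
R_f = 8.50% − 0.61 × 5.6400% = 5.0596%
β_Varden = ρ·σ_i/σ_m = 0.533 × 38.82 / 16.66 = 1.2420
E(R_Varden) = R_f + β × MRP = 5.0596% + 1.2420 × 5.6400% = 12.06%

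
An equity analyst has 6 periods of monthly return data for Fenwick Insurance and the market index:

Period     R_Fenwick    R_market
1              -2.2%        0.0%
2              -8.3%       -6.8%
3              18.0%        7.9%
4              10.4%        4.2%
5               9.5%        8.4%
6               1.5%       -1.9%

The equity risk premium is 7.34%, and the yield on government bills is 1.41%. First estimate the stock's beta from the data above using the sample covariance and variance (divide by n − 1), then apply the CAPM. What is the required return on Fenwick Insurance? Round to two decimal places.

12.28%

Mean R_i = (-2.2 − 8.3 + 18.0 + 10.4 + 9.5 + 1.5) / 6 = 4.8167%
Mean R_m = (0.0 − 6.8 + 7.9 + 4.2 + 8.4 − 1.9) / 6 = 1.9667%
Σ(R_i − R̄_i)(R_m − R̄_m) = 262.4333  ⇒  Cov = 262.4333 / 5 = 52.4867
Σ(R_m − R̄_m)² = 177.2533  ⇒  Var(R_m) = 177.2533 / 5 = 35.4507
β = Cov / Var(R_m) = 52.4867 / 35.4507 = 1.4806
E(R) = R_f + β × MRP = 1.41% + 1.4806 × 7.34% = 12.28%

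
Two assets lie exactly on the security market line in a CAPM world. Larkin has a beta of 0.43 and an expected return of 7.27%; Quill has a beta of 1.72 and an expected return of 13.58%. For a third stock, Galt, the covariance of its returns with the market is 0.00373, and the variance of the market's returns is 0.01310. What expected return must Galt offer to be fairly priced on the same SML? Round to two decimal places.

MRP = (13.58% − 7.27%) / (1.72 − 0.43) = 4.8915%
R_f = 7.27% − 0.43 × 4.8915% = 5.1667%
β_Galt = Cov / Var(R_m) = 0.00373 / 0.01310 = 0.2847
E(R_Galt) = R_f + β × MRP = 5.1667% + 0.2847 × 4.8915% = 6.56%

6.56%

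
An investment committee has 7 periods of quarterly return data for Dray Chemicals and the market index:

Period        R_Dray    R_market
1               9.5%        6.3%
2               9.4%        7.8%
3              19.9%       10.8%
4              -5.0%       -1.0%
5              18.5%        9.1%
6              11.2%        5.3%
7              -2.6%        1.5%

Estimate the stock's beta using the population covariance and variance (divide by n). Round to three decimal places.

2.196

Mean R_i = (9.5 + 9.4 + 19.9 − 5.0 + 18.5 + 11.2 − 2.6) / 7 = 8.7000%
Mean R_m = (6.3 + 7.8 + 10.8 − 1.0 + 9.1 + 5.3 + 1.5) / 7 = 5.6857%
Σ(R_i − R̄_i)(R_m − R̄_m) = 230.6400  ⇒  Cov = 230.6400 / 7 = 32.9486
Σ(R_m − R̄_m)² = 105.0286  ⇒  Var(R_m) = 105.0286 / 7 = 15.0041
β = Cov / Var(R_m) = 32.9486 / 15.0041 = 2.1960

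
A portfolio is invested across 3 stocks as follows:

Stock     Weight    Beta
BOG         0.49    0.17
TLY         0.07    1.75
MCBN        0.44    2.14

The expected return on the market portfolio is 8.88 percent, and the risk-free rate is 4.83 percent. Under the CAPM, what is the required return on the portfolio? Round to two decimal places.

9.48%

β_P = Σ w_i β_i = 0.49×0.17 + 0.07×1.75 + 0.44×2.14 = 1.1474
MRP = 8.88% − 4.83% = 4.05%
E(R_P) = R_f + β_P × MRP = 4.83% + 1.1474 × 4.05% = 9.48%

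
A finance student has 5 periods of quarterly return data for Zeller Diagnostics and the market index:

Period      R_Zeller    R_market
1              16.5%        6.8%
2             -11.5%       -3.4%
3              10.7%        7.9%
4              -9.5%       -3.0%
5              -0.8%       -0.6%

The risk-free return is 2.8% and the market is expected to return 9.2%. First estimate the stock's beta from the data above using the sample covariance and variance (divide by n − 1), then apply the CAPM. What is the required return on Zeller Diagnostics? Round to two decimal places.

16.75%

Mean R_i = (16.5 − 11.5 + 10.7 − 9.5 − 0.8) / 5 = 1.0800%
Mean R_m = (6.8 − 3.4 + 7.9 − 3.0 − 0.6) / 5 = 1.5400%
Σ(R_i − R̄_i)(R_m − R̄_m) = 256.4940  ⇒  Cov = 256.4940 / 4 = 64.1235
Σ(R_m − R̄_m)² = 117.7120  ⇒  Var(R_m) = 117.7120 / 4 = 29.4280
β = Cov / Var(R_m) = 64.1235 / 29.4280 = 2.1790
MRP = 9.2% − 2.8% = 6.40%
E(R) = R_f + β × MRP = 2.8% + 2.1790 × 6.4% = 16.75%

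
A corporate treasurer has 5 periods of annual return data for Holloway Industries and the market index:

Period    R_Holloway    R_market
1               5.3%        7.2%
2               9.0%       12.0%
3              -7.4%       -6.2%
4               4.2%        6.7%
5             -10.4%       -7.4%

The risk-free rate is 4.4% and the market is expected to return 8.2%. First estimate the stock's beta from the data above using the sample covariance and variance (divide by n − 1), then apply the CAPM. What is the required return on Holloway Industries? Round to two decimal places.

8.10%

Mean R_i = (5.3 + 9.0 − 7.4 + 4.2 − 10.4) / 5 = 0.1400%
Mean R_m = (7.2 + 12.0 − 6.2 + 6.7 − 7.4) / 5 = 2.4600%
Σ(R_i − R̄_i)(R_m − R̄_m) = 295.4180  ⇒  Cov = 295.4180 / 4 = 73.8545
Σ(R_m − R̄_m)² = 303.6720  ⇒  Var(R_m) = 303.6720 / 4 = 75.9180
β = Cov / Var(R_m) = 73.8545 / 75.9180 = 0.9728
MRP = 8.2% − 4.4% = 3.80%
E(R) = R_f + β × MRP = 4.4% + 0.9728 × 3.8% = 8.10%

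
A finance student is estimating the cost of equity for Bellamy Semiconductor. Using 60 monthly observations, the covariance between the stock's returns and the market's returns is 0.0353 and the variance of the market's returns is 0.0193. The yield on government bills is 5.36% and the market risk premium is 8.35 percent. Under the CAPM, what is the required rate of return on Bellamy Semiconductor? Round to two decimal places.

20.63%

β = Cov(R_i, R_m) / Var(R_m) = 0.0353 / 0.0193 = 1.8290
E(R) = R_f + β × MRP = 5.36% + 1.8290 × 8.35% = 20.63%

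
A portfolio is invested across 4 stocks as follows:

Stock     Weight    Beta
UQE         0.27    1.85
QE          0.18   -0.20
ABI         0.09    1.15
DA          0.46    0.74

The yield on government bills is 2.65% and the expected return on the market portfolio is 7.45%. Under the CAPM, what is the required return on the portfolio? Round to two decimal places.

β_P = Σ w_i β_i = 0.27×1.85 + 0.18×-0.20 + 0.09×1.15 + 0.46×0.74 = 0.9074
MRP = 7.45% − 2.65% = 4.80%
E(R_P) = R_f + β_P × MRP = 2.65% + 0.9074 × 4.80% = 7.01%

7.01%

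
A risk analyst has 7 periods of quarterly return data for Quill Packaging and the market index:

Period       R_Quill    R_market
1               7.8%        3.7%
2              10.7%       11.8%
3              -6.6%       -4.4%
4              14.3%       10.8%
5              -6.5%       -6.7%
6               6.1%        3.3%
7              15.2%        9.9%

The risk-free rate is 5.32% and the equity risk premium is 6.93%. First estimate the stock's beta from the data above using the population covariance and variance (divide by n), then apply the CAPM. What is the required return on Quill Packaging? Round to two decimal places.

Mean R_i = (7.8 + 10.7 − 6.6 + 14.3 − 6.5 + 6.1 + 15.2) / 7 = 5.8571%
Mean R_m = (3.7 + 11.8 − 4.4 + 10.8 − 6.7 + 3.3 + 9.9) / 7 = 4.0571%
Σ(R_i − R̄_i)(R_m − R̄_m) = 386.4171  ⇒  Cov = 386.4171 / 7 = 55.2024
Σ(R_m − R̄_m)² = 327.4971  ⇒  Var(R_m) = 327.4971 / 7 = 46.7853
β = Cov / Var(R_m) = 55.2024 / 46.7853 = 1.1799
E(R) = R_f + β × MRP = 5.32% + 1.1799 × 6.93% = 13.50%

13.50%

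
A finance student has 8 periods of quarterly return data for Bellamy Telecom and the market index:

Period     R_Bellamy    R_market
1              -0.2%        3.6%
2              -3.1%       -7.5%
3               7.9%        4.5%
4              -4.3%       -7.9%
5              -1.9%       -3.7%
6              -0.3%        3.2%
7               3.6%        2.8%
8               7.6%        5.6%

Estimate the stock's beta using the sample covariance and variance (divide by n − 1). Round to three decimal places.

0.698

Mean R_i = (-0.2 − 3.1 + 7.9 − 4.3 − 1.9 − 0.3 + 3.6 + 7.6) / 8 = 1.1625%
Mean R_m = (3.6 − 7.5 + 4.5 − 7.9 − 3.7 + 3.2 + 2.8 + 5.6) / 8 = 0.0750%
Σ(R_i − R̄_i)(R_m − R̄_m) = 150.0625  ⇒  Cov = 150.0625 / 7 = 21.4375
Σ(R_m − R̄_m)² = 214.9550  ⇒  Var(R_m) = 214.9550 / 7 = 30.7079
β = Cov / Var(R_m) = 21.4375 / 30.7079 = 0.6981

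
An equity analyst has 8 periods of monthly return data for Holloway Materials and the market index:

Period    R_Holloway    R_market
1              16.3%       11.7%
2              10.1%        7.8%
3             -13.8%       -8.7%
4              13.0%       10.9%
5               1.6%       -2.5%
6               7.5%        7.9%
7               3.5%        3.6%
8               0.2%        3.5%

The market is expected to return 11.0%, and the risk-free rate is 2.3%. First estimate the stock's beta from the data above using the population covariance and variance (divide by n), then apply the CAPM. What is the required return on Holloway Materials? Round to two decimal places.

13.45%

Mean R_i = (16.3 + 10.1 − 13.8 + 13.0 + 1.6 + 7.5 + 3.5 + 0.2) / 8 = 4.8000%
Mean R_m = (11.7 + 7.8 − 8.7 + 10.9 − 2.5 + 7.9 + 3.6 + 3.5) / 8 = 4.2750%
Σ(R_i − R̄_i)(R_m − R̄_m) = 435.6400  ⇒  Cov = 435.6400 / 8 = 54.4550
Σ(R_m − R̄_m)² = 339.8950  ⇒  Var(R_m) = 339.8950 / 8 = 42.4869
β = Cov / Var(R_m) = 54.4550 / 42.4869 = 1.2817
MRP = 11.0% − 2.3% = 8.70%
E(R) = R_f + β × MRP = 2.3% + 1.2817 × 8.7% = 13.45%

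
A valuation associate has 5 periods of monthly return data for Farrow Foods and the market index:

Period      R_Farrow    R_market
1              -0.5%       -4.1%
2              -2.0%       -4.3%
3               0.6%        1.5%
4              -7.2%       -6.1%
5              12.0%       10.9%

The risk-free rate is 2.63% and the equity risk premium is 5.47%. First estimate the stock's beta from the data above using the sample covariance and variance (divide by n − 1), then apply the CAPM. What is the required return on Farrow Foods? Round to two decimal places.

7.95%

Mean R_i = (-0.5 − 2.0 + 0.6 − 7.2 + 12.0) / 5 = 0.5800%
Mean R_m = (-4.1 − 4.3 + 1.5 − 6.1 + 10.9) / 5 = -0.4200%
Σ(R_i − R̄_i)(R_m − R̄_m) = 187.4880  ⇒  Cov = 187.4880 / 4 = 46.8720
Σ(R_m − R̄_m)² = 192.6880  ⇒  Var(R_m) = 192.6880 / 4 = 48.1720
β = Cov / Var(R_m) = 46.8720 / 48.1720 = 0.9730
E(R) = R_f + β × MRP = 2.63% + 0.9730 × 5.47% = 7.95%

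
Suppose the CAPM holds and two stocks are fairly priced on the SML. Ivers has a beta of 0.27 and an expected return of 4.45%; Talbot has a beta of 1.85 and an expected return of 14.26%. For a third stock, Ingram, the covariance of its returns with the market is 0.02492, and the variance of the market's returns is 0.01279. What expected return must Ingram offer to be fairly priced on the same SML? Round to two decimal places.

MRP = (14.26% − 4.45%) / (1.85 − 0.27) = 6.2089%
R_f = 4.45% − 0.27 × 6.2089% = 2.7736%
β_Ingram = Cov / Var(R_m) = 0.02492 / 0.01279 = 1.9484
E(R_Ingram) = R_f + β × MRP = 2.7736% + 1.9484 × 6.2089% = 14.87%

14.87%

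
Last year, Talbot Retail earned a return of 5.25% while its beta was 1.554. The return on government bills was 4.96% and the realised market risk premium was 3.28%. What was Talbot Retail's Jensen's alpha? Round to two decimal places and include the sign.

-4.81%

CAPM benchmark = R_f + β(R_m − R_f) = 4.96% + 1.554 × 3.28% = 10.05712%
α = actual − benchmark = 5.25% − 10.05712% = -4.81%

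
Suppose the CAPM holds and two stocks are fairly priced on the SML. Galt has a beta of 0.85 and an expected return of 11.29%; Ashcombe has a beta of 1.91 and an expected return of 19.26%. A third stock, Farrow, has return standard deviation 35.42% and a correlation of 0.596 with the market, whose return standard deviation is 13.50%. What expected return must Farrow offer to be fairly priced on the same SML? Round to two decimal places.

MRP = (19.26% − 11.29%) / (1.91 − 0.85) = 7.5189%
R_f = 11.29% − 0.85 × 7.5189% = 4.8989%
β_Farrow = ρ·σ_i/σ_m = 0.596 × 35.42 / 13.50 = 1.5637
E(R_Farrow) = R_f + β × MRP = 4.8989% + 1.5637 × 7.5189% = 16.66%

16.66%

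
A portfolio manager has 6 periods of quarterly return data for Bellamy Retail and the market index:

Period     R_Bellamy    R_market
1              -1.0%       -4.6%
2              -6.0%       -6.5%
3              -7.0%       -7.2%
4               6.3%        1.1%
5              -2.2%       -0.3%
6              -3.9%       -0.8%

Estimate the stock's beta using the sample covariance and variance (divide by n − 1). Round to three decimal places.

Mean R_i = (-1.0 − 6.0 − 7.0 + 6.3 − 2.2 − 3.9) / 6 = -2.3000%
Mean R_m = (-4.6 − 6.5 − 7.2 + 1.1 − 0.3 − 0.8) / 6 = -3.0500%
Σ(R_i − R̄_i)(R_m − R̄_m) = 62.6200  ⇒  Cov = 62.6200 / 5 = 12.5240
Σ(R_m − R̄_m)² = 61.3750  ⇒  Var(R_m) = 61.3750 / 5 = 12.2750
β = Cov / Var(R_m) = 12.5240 / 12.2750 = 1.0203

1.020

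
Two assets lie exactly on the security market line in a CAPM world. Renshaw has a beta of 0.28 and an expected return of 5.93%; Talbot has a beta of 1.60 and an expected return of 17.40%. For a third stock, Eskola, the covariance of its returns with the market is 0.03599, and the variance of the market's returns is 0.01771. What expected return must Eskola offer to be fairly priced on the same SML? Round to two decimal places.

MRP = (17.40% − 5.93%) / (1.60 − 0.28) = 8.6894%
R_f = 5.93% − 0.28 × 8.6894% = 3.4970%
β_Eskola = Cov / Var(R_m) = 0.03599 / 0.01771 = 2.0322
E(R_Eskola) = R_f + β × MRP = 3.4970% + 2.0322 × 8.6894% = 21.16%

21.16%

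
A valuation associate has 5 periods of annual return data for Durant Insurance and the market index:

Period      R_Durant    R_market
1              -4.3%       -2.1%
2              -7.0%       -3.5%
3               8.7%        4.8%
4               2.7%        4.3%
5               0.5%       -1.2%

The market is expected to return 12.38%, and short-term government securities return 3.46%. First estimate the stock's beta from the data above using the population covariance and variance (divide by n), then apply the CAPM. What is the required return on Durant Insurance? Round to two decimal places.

Mean R_i = (-4.3 − 7.0 + 8.7 + 2.7 + 0.5) / 5 = 0.1200%
Mean R_m = (-2.1 − 3.5 + 4.8 + 4.3 − 1.2) / 5 = 0.4600%
Σ(R_i − R̄_i)(R_m − R̄_m) = 86.0240  ⇒  Cov = 86.0240 / 5 = 17.2048
Σ(R_m − R̄_m)² = 58.5720  ⇒  Var(R_m) = 58.5720 / 5 = 11.7144
β = Cov / Var(R_m) = 17.2048 / 11.7144 = 1.4687
MRP = 12.38% − 3.46% = 8.92%
E(R) = R_f + β × MRP = 3.46% + 1.4687 × 8.92% = 16.56%

16.56%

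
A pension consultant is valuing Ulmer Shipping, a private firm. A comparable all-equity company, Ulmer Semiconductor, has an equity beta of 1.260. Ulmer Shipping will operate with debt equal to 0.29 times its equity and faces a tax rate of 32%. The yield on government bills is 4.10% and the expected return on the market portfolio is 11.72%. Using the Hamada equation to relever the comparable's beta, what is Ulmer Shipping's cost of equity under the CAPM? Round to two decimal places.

β_L = β_U × [1 + (1 − t)(D/E)] = 1.260 × [1 + (1 − 0.32) × 0.29]
    = 1.260 × [1 + 0.68 × 0.29] = 1.260 × 1.1972 = 1.5085
MRP = 11.72% − 4.10% = 7.62%
E(R) = R_f + β_L × MRP = 4.10% + 1.5085 × 7.62% = 15.59%

15.59%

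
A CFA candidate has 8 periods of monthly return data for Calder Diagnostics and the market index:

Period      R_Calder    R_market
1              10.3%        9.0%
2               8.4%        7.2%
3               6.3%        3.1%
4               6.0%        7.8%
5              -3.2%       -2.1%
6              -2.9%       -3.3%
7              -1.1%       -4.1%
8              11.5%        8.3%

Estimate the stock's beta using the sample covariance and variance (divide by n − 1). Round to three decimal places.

Mean R_i = (10.3 + 8.4 + 6.3 + 6.0 − 3.2 − 2.9 − 1.1 + 11.5) / 8 = 4.4125%
Mean R_m = (9.0 + 7.2 + 3.1 + 7.8 − 2.1 − 3.3 − 4.1 + 8.3) / 8 = 3.2375%
Σ(R_i − R̄_i)(R_m − R̄_m) = 221.4763  ⇒  Cov = 221.4763 / 7 = 31.6395
Σ(R_m − R̄_m)² = 220.4388  ⇒  Var(R_m) = 220.4388 / 7 = 31.4913
β = Cov / Var(R_m) = 31.6395 / 31.4913 = 1.0047

1.005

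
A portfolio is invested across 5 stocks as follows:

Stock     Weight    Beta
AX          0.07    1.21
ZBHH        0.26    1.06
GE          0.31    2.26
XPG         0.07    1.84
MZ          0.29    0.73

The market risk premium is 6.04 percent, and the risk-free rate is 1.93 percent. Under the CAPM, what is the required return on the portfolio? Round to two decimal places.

10.39%

β_P = Σ w_i β_i = 0.07×1.21 + 0.26×1.06 + 0.31×2.26 + 0.07×1.84 + 0.29×0.73 = 1.4014
E(R_P) = R_f + β_P × MRP = 1.93% + 1.4014 × 6.04% = 10.39%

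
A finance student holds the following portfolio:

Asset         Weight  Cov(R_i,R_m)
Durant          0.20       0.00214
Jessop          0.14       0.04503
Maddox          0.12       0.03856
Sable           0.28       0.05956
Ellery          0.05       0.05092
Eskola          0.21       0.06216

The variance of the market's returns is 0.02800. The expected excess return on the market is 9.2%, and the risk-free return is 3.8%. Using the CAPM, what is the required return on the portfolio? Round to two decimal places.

18.14%

β_Durant = 0.00214 / 0.02800 = 0.0764
β_Jessop = 0.04503 / 0.02800 = 1.6082
β_Maddox = 0.03856 / 0.02800 = 1.3771
β_Sable = 0.05956 / 0.02800 = 2.1271
β_Ellery = 0.05092 / 0.02800 = 1.8186
β_Eskola = 0.06216 / 0.02800 = 2.2200
β_P = Σ w_i β_i = 0.20×0.0764 + 0.14×1.6082 + 0.12×1.3771 + 0.28×2.1271 + 0.05×1.8186 + 0.21×2.2200 = 1.5584
E(R_P) = R_f + β_P × MRP = 3.8% + 1.5584 × 9.2% = 18.14%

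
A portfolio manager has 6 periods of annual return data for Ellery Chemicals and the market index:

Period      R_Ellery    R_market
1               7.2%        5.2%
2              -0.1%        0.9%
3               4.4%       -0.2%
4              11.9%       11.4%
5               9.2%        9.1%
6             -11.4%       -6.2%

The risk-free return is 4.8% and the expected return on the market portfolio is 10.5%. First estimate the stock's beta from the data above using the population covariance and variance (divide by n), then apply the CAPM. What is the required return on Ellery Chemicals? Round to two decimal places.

Mean R_i = (7.2 − 0.1 + 4.4 + 11.9 + 9.2 − 11.4) / 6 = 3.5333%
Mean R_m = (5.2 + 0.9 − 0.2 + 11.4 + 9.1 − 6.2) / 6 = 3.3667%
Σ(R_i − R̄_i)(R_m − R̄_m) = 255.1567  ⇒  Cov = 255.1567 / 6 = 42.5261
Σ(R_m − R̄_m)² = 211.0933  ⇒  Var(R_m) = 211.0933 / 6 = 35.1822
β = Cov / Var(R_m) = 42.5261 / 35.1822 = 1.2087
MRP = 10.5% − 4.8% = 5.70%
E(R) = R_f + β × MRP = 4.8% + 1.2087 × 5.7% = 11.69%

11.69%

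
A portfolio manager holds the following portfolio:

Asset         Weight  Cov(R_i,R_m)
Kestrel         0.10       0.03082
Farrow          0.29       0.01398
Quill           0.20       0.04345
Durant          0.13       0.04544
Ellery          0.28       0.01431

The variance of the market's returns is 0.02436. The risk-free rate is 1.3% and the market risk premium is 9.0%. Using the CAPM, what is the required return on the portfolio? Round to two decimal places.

10.81%

β_Kestrel = 0.03082 / 0.02436 = 1.2652
β_Farrow = 0.01398 / 0.02436 = 0.5739
β_Quill = 0.04345 / 0.02436 = 1.7837
β_Durant = 0.04544 / 0.02436 = 1.8654
β_Ellery = 0.01431 / 0.02436 = 0.5874
β_P = Σ w_i β_i = 0.10×1.2652 + 0.29×0.5739 + 0.20×1.7837 + 0.13×1.8654 + 0.28×0.5874 = 1.0567
E(R_P) = R_f + β_P × MRP = 1.3% + 1.0567 × 9.0% = 10.81%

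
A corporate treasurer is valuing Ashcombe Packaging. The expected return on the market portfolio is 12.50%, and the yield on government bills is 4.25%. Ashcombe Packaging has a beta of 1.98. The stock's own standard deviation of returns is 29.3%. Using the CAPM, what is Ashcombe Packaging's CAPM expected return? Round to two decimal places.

20.59%

Market risk premium = E(R_m) − R_f = 12.50% − 4.25% = 8.25%
E(R) = R_f + β × MRP = 4.25% + 1.98 × 8.25% = 20.59%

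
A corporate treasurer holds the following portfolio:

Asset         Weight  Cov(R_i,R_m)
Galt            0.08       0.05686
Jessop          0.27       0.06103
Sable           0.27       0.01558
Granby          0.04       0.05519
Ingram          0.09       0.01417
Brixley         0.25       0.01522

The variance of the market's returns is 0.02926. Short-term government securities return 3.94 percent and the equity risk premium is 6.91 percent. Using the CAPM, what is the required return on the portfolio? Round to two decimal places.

β_Galt = 0.05686 / 0.02926 = 1.9433
β_Jessop = 0.06103 / 0.02926 = 2.0858
β_Sable = 0.01558 / 0.02926 = 0.5325
β_Granby = 0.05519 / 0.02926 = 1.8862
β_Ingram = 0.01417 / 0.02926 = 0.4843
β_Brixley = 0.01522 / 0.02926 = 0.5202
β_P = Σ w_i β_i = 0.08×1.9433 + 0.27×2.0858 + 0.27×0.5325 + 0.04×1.8862 + 0.09×0.4843 + 0.25×0.5202 = 1.1115
E(R_P) = R_f + β_P × MRP = 3.94% + 1.1115 × 6.91% = 11.62%

11.62%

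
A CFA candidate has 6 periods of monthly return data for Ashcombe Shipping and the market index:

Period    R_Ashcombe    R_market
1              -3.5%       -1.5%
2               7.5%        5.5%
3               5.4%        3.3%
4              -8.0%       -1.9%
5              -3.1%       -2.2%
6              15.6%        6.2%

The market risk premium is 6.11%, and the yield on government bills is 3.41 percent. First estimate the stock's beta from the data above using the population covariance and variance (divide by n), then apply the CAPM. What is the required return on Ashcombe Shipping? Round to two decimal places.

Mean R_i = (-3.5 + 7.5 + 5.4 − 8.0 − 3.1 + 15.6) / 6 = 2.3167%
Mean R_m = (-1.5 + 5.5 + 3.3 − 1.9 − 2.2 + 6.2) / 6 = 1.5667%
Σ(R_i − R̄_i)(R_m − R̄_m) = 161.2833  ⇒  Cov = 161.2833 / 6 = 26.8806
Σ(R_m − R̄_m)² = 75.5533  ⇒  Var(R_m) = 75.5533 / 6 = 12.5922
β = Cov / Var(R_m) = 26.8806 / 12.5922 = 2.1347
E(R) = R_f + β × MRP = 3.41% + 2.1347 × 6.11% = 16.45%

16.45%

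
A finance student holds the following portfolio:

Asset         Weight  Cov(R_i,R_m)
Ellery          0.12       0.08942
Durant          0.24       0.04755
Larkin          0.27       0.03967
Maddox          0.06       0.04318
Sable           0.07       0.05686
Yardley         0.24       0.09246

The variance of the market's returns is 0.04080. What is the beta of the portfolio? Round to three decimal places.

β_Ellery = 0.08942 / 0.04080 = 2.1917
β_Durant = 0.04755 / 0.04080 = 1.1654
β_Larkin = 0.03967 / 0.04080 = 0.9723
β_Maddox = 0.04318 / 0.04080 = 1.0583
β_Sable = 0.05686 / 0.04080 = 1.3936
β_Yardley = 0.09246 / 0.04080 = 2.2662
β_P = Σ w_i β_i = 0.12×2.1917 + 0.24×1.1654 + 0.27×0.9723 + 0.06×1.0583 + 0.07×1.3936 + 0.24×2.2662 = 1.5102

1.510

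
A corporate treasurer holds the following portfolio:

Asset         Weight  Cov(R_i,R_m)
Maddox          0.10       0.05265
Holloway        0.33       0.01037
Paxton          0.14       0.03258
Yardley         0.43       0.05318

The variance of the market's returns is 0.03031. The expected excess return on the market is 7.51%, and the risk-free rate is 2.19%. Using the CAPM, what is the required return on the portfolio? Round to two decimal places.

β_Maddox = 0.05265 / 0.03031 = 1.7371
β_Holloway = 0.01037 / 0.03031 = 0.3421
β_Paxton = 0.03258 / 0.03031 = 1.0749
β_Yardley = 0.05318 / 0.03031 = 1.7545
β_P = Σ w_i β_i = 0.10×1.7371 + 0.33×0.3421 + 0.14×1.0749 + 0.43×1.7545 = 1.1915
E(R_P) = R_f + β_P × MRP = 2.19% + 1.1915 × 7.51% = 11.14%

11.14%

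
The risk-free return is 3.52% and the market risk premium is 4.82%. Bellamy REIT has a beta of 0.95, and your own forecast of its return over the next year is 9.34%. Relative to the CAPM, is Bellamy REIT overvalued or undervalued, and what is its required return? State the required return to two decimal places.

Undervalued; required return 8.10%

Required return = R_f + β·MRP = 3.52% + 0.95 × 4.82% = 8.10%
Forecast 9.34% > required 8.10% → the stock plots above the SML → undervalued.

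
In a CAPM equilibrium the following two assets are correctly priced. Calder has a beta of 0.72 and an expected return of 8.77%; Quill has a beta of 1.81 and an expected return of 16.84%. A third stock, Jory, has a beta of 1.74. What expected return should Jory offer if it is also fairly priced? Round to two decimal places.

MRP (SML slope) = (16.84% − 8.77%) / (1.81 − 0.72) = 8.07% / 1.09 = 7.4037%
R_f (intercept) = 8.77% − 0.72 × 7.4037% = 3.4393%
E(R_Jory) = R_f + β × MRP = 3.4393% + 1.74 × 7.4037% = 16.32%

16.32%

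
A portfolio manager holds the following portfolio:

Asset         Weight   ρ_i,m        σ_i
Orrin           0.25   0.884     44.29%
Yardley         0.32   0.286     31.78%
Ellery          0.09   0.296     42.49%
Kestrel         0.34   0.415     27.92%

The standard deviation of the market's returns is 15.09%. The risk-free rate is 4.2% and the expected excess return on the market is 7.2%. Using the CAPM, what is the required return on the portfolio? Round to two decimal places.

β_Orrin = 0.884 × 44.29% / 15.09% = 2.5946
β_Yardley = 0.286 × 31.78% / 15.09% = 0.6023
β_Ellery = 0.296 × 42.49% / 15.09% = 0.8335
β_Kestrel = 0.415 × 27.92% / 15.09% = 0.7678
β_P = Σ w_i β_i = 0.25×2.5946 + 0.32×0.6023 + 0.09×0.8335 + 0.34×0.7678 = 1.1775
E(R_P) = R_f + β_P × MRP = 4.2% + 1.1775 × 7.2% = 12.68%

12.68%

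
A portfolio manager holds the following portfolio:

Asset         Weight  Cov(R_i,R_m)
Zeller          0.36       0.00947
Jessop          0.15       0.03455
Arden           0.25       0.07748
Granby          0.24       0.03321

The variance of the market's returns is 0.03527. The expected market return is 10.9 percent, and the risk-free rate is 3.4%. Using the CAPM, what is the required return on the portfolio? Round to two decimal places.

β_Zeller = 0.00947 / 0.03527 = 0.2685
β_Jessop = 0.03455 / 0.03527 = 0.9796
β_Arden = 0.07748 / 0.03527 = 2.1968
β_Granby = 0.03321 / 0.03527 = 0.9416
β_P = Σ w_i β_i = 0.36×0.2685 + 0.15×0.9796 + 0.25×2.1968 + 0.24×0.9416 = 1.0188
MRP = 10.9% − 3.4% = 7.50%
E(R_P) = R_f + β_P × MRP = 3.4% + 1.0188 × 7.5% = 11.04%

11.04%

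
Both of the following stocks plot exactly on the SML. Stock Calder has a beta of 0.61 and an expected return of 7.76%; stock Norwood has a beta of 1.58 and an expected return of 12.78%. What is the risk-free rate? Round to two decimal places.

Both satisfy E(R) = R_f + β·MRP, so the slope of the SML is
MRP = (12.78% − 7.76%) / (1.58 − 0.61) = 5.02% / 0.97 = 5.1753%
R_f = E(R_Calder) − β_Calder·MRP = 7.76% − 0.61 × 5.1753% = 4.6031%

4.60%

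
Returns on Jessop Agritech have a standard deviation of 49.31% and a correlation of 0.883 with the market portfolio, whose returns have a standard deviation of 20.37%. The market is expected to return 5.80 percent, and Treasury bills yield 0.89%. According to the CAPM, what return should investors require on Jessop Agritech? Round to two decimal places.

β = ρ × σ_i / σ_m = 0.883 × 49.31% / 20.37% = 2.1375
MRP = 5.80% − 0.89% = 4.91%
E(R) = 0.89% + 2.1375 × 4.91% = 11.39%

11.39%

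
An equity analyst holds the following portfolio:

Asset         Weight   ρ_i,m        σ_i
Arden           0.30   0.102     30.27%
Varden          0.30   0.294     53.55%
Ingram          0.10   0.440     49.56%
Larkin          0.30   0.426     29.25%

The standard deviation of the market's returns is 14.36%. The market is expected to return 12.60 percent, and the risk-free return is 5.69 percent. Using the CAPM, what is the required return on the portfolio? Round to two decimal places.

β_Arden = 0.102 × 30.27% / 14.36% = 0.2150
β_Varden = 0.294 × 53.55% / 14.36% = 1.0964
β_Ingram = 0.440 × 49.56% / 14.36% = 1.5186
β_Larkin = 0.426 × 29.25% / 14.36% = 0.8677
β_P = Σ w_i β_i = 0.30×0.2150 + 0.30×1.0964 + 0.10×1.5186 + 0.30×0.8677 = 0.8056
MRP = 12.60% − 5.69% = 6.91%
E(R_P) = R_f + β_P × MRP = 5.69% + 0.8056 × 6.91% = 11.26%

11.26%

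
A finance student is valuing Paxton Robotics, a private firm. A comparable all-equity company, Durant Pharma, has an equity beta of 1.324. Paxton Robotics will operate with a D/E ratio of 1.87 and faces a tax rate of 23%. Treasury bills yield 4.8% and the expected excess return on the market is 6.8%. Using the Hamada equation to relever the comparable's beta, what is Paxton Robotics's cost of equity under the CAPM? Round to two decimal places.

β_L = β_U × [1 + (1 − t)(D/E)] = 1.324 × [1 + (1 − 0.23) × 1.87]
    = 1.324 × [1 + 0.77 × 1.87] = 1.324 × 2.4399 = 3.2304
E(R) = R_f + β_L × MRP = 4.8% + 3.2304 × 6.8% = 26.77%

26.77%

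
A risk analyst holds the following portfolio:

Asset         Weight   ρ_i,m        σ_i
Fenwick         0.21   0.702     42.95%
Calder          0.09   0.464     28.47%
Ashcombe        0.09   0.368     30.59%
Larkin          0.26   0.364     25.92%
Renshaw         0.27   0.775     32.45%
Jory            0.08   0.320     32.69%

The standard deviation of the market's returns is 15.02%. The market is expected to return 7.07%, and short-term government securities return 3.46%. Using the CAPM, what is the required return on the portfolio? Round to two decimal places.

β_Fenwick = 0.702 × 42.95% / 15.02% = 2.0074
β_Calder = 0.464 × 28.47% / 15.02% = 0.8795
β_Ashcombe = 0.368 × 30.59% / 15.02% = 0.7495
β_Larkin = 0.364 × 25.92% / 15.02% = 0.6282
β_Renshaw = 0.775 × 32.45% / 15.02% = 1.6744
β_Jory = 0.320 × 32.69% / 15.02% = 0.6965
β_P = Σ w_i β_i = 0.21×2.0074 + 0.09×0.8795 + 0.09×0.7495 + 0.26×0.6282 + 0.27×1.6744 + 0.08×0.6965 = 1.2393
MRP = 7.07% − 3.46% = 3.61%
E(R_P) = R_f + β_P × MRP = 3.46% + 1.2393 × 3.61% = 7.93%

7.93%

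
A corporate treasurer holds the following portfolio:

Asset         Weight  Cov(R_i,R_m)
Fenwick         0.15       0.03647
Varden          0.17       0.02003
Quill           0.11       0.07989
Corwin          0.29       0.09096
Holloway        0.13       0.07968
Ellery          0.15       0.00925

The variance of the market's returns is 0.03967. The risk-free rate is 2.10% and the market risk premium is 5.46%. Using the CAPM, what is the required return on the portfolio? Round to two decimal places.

β_Fenwick = 0.03647 / 0.03967 = 0.9193
β_Varden = 0.02003 / 0.03967 = 0.5049
β_Quill = 0.07989 / 0.03967 = 2.0139
β_Corwin = 0.09096 / 0.03967 = 2.2929
β_Holloway = 0.07968 / 0.03967 = 2.0086
β_Ellery = 0.00925 / 0.03967 = 0.2332
β_P = Σ w_i β_i = 0.15×0.9193 + 0.17×0.5049 + 0.11×2.0139 + 0.29×2.2929 + 0.13×2.0086 + 0.15×0.2332 = 1.4063
E(R_P) = R_f + β_P × MRP = 2.10% + 1.4063 × 5.46% = 9.78%

9.78%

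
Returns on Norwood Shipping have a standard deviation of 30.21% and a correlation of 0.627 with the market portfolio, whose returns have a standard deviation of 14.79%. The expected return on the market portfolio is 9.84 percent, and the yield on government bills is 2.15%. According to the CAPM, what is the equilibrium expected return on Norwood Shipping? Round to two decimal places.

12.00%

β = ρ × σ_i / σ_m = 0.627 × 30.21% / 14.79% = 1.2807
MRP = 9.84% − 2.15% = 7.69%
E(R) = 2.15% + 1.2807 × 7.69% = 12.00%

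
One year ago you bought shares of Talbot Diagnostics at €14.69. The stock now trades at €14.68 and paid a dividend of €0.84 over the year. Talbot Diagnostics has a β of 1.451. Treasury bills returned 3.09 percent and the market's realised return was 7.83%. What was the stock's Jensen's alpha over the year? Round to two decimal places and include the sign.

Realised HPR = (P1 + D1 − P0) / P0 = (14.68 + 0.84 − 14.69) / 14.69 = 0.83 / 14.69 = 5.6501%
MRP = 7.83% − 3.09% = 4.74%
CAPM required = R_f + β·MRP = 3.09% + 1.451 × 4.74% = 9.96774%
α = realised − required = 5.6501% − 9.96774% = -4.32%

-4.32%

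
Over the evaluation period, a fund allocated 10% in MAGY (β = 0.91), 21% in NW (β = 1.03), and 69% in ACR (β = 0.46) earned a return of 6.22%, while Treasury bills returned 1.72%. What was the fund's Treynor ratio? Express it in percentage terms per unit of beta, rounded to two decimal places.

7.20%

β_P = 0.10×0.91 + 0.21×1.03 + 0.69×0.46 = 0.6247
Treynor = (R_P − R_f) / β_P = (6.22% − 1.72%) / 0.6247 = 4.50% / 0.6247 = 7.20%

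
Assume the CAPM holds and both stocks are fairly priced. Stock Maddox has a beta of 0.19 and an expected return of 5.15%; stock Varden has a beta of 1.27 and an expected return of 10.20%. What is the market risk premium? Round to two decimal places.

4.68%

Both satisfy E(R) = R_f + β·MRP, so the slope of the SML is
MRP = (10.20% − 5.15%) / (1.27 − 0.19) = 5.05% / 1.08 = 4.6759%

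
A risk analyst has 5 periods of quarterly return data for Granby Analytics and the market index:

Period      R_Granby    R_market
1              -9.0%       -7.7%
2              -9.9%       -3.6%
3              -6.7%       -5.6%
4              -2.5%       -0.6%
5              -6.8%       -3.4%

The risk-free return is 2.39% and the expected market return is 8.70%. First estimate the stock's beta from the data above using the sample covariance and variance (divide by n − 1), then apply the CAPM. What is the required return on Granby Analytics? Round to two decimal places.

7.14%

Mean R_i = (-9.0 − 9.9 − 6.7 − 2.5 − 6.8) / 5 = -6.9800%
Mean R_m = (-7.7 − 3.6 − 5.6 − 0.6 − 3.4) / 5 = -4.1800%
Σ(R_i − R̄_i)(R_m − R̄_m) = 21.1980  ⇒  Cov = 21.1980 / 4 = 5.2995
Σ(R_m − R̄_m)² = 28.1680  ⇒  Var(R_m) = 28.1680 / 4 = 7.0420
β = Cov / Var(R_m) = 5.2995 / 7.0420 = 0.7526
MRP = 8.70% − 2.39% = 6.31%
E(R) = R_f + β × MRP = 2.39% + 0.7526 × 6.31% = 7.14%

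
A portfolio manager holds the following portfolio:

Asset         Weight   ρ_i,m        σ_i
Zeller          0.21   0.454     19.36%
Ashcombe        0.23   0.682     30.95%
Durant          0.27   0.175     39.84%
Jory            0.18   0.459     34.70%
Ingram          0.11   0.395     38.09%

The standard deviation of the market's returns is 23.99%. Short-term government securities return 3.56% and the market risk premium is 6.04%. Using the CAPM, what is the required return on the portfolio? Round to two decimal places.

β_Zeller = 0.454 × 19.36% / 23.99% = 0.3664
β_Ashcombe = 0.682 × 30.95% / 23.99% = 0.8799
β_Durant = 0.175 × 39.84% / 23.99% = 0.2906
β_Jory = 0.459 × 34.70% / 23.99% = 0.6639
β_Ingram = 0.395 × 38.09% / 23.99% = 0.6272
β_P = Σ w_i β_i = 0.21×0.3664 + 0.23×0.8799 + 0.27×0.2906 + 0.18×0.6639 + 0.11×0.6272 = 0.5463
E(R_P) = R_f + β_P × MRP = 3.56% + 0.5463 × 6.04% = 6.86%

6.86%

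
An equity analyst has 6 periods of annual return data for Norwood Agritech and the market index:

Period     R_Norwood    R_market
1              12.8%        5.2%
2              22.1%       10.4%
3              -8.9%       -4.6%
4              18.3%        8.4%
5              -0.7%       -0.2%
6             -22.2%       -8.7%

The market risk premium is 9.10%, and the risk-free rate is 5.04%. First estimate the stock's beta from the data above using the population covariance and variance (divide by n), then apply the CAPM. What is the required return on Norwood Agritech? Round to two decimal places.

25.75%

Mean R_i = (12.8 + 22.1 − 8.9 + 18.3 − 0.7 − 22.2) / 6 = 3.5667%
Mean R_m = (5.2 + 10.4 − 4.6 + 8.4 − 0.2 − 8.7) / 6 = 1.7500%
Σ(R_i − R̄_i)(R_m − R̄_m) = 646.8900  ⇒  Cov = 646.8900 / 6 = 107.8150
Σ(R_m − R̄_m)² = 284.2750  ⇒  Var(R_m) = 284.2750 / 6 = 47.3792
β = Cov / Var(R_m) = 107.8150 / 47.3792 = 2.2756
E(R) = R_f + β × MRP = 5.04% + 2.2756 × 9.10% = 25.75%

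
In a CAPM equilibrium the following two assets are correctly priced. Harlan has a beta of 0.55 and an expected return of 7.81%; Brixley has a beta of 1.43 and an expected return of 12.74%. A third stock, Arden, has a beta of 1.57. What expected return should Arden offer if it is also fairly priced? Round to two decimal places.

MRP (SML slope) = (12.74% − 7.81%) / (1.43 − 0.55) = 4.93% / 0.88 = 5.6023%
R_f (intercept) = 7.81% − 0.55 × 5.6023% = 4.7287%
E(R_Arden) = R_f + β × MRP = 4.7287% + 1.57 × 5.6023% = 13.52%

13.52%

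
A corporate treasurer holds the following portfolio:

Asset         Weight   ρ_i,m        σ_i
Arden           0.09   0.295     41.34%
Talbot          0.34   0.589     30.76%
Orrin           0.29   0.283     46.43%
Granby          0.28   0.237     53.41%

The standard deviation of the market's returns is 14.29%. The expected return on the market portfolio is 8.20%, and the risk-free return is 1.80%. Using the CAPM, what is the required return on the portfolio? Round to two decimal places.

8.34%

β_Arden = 0.295 × 41.34% / 14.29% = 0.8534
β_Talbot = 0.589 × 30.76% / 14.29% = 1.2679
β_Orrin = 0.283 × 46.43% / 14.29% = 0.9195
β_Granby = 0.237 × 53.41% / 14.29% = 0.8858
β_P = Σ w_i β_i = 0.09×0.8534 + 0.34×1.2679 + 0.29×0.9195 + 0.28×0.8858 = 1.0226
MRP = 8.20% − 1.80% = 6.40%
E(R_P) = R_f + β_P × MRP = 1.80% + 1.0226 × 6.40% = 8.34%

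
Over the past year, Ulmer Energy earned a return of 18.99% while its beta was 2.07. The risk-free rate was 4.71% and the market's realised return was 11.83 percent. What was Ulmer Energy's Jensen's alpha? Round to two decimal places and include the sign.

-0.46%

Market excess return = 11.83% − 4.71% = 7.12%
CAPM benchmark = R_f + β(R_m − R_f) = 4.71% + 2.07 × 7.12% = 19.4484%
α = actual − benchmark = 18.99% − 19.4484% = -0.46%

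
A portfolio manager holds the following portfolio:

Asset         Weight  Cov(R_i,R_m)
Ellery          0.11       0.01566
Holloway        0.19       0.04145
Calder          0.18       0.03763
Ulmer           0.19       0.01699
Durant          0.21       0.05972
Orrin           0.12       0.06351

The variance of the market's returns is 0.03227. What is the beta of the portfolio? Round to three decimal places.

1.232

β_Ellery = 0.01566 / 0.03227 = 0.4853
β_Holloway = 0.04145 / 0.03227 = 1.2845
β_Calder = 0.03763 / 0.03227 = 1.1661
β_Ulmer = 0.01699 / 0.03227 = 0.5265
β_Durant = 0.05972 / 0.03227 = 1.8506
β_Orrin = 0.06351 / 0.03227 = 1.9681
β_P = Σ w_i β_i = 0.11×0.4853 + 0.19×1.2845 + 0.18×1.1661 + 0.19×0.5265 + 0.21×1.8506 + 0.12×1.9681 = 1.2322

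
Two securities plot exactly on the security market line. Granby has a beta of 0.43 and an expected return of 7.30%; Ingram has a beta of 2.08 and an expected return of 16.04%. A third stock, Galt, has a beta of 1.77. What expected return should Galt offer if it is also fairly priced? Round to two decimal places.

MRP (SML slope) = (16.04% − 7.30%) / (2.08 − 0.43) = 8.74% / 1.65 = 5.2970%
R_f (intercept) = 7.30% − 0.43 × 5.2970% = 5.0223%
E(R_Galt) = R_f + β × MRP = 5.0223% + 1.77 × 5.2970% = 14.40%

14.40%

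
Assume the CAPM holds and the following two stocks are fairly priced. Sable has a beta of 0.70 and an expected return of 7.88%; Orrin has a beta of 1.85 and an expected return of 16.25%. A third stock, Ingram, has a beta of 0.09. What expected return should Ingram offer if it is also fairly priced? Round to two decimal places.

MRP (SML slope) = (16.25% − 7.88%) / (1.85 − 0.70) = 8.37% / 1.15 = 7.2783%
R_f (intercept) = 7.88% − 0.70 × 7.2783% = 2.7852%
E(R_Ingram) = R_f + β × MRP = 2.7852% + 0.09 × 7.2783% = 3.44%

3.44%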